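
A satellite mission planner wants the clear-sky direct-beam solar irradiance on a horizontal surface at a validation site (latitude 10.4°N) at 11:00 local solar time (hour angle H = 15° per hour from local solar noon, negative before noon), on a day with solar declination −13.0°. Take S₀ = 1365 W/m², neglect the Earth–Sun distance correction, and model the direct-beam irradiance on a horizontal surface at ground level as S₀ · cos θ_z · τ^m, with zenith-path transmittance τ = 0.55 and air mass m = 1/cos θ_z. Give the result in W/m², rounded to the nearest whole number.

Hour angle H = 15° × (11 − 12) = -15.00°.
cos θ_z = sin φ sin δ + cos φ cos δ cos H = (0.1805)(-0.2250) + (0.9836)(0.9744)(0.9659) = 0.8851.
Air mass m = 1/cos θ_z = 1/0.8851 = 1.130; τ^m = 0.55^1.130 = 0.5089.
Surface direct beam = 1365 × 0.8851 × 0.5089 = 614.83 W/m².

615 W/m²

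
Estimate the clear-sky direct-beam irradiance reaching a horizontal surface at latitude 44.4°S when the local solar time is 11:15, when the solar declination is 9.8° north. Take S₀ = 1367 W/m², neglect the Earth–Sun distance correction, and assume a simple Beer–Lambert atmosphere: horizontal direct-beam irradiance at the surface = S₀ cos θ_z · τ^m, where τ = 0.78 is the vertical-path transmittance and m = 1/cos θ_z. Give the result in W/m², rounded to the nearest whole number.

506 W/m²

Hour angle H = 15° × (11.25 − 12) = -11.25°.
With φ = -44.4°, δ = 9.8°, H = -11.25°: sin φ sin δ = -0.1191, cos φ cos δ cos H = 0.6905, so cos θ_z = 0.5714.
Air mass m = 1/cos θ_z = 1/0.5714 = 1.750; τ^m = 0.78^1.750 = 0.6474.
Surface direct beam = 1367 × 0.5714 × 0.6474 = 505.69 W/m².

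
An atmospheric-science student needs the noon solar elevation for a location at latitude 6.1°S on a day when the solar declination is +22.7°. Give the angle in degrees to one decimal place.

61.2°

At local solar noon the hour angle is zero, so the elevation is 90° − |φ − δ| = 90° − |-6.1° − (22.7°)| = 90° − 28.8° = 61.2°.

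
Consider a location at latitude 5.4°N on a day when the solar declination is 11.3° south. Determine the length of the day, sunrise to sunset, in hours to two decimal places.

cos H_s = −tan(5.4°) · tan(-11.3°) = 0.0189, so H_s = arccos(0.0189) = 88.92°.
Day length = 2 H_s / 15° h⁻¹ = 177.84° / 15 = 11.856 h.

11.86 hours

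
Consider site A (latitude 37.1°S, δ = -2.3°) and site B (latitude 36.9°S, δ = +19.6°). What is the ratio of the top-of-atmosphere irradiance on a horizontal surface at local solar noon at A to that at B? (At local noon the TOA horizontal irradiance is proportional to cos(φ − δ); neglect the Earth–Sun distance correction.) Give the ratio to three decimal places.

A: cos θ_z = cos(-37.1° − (-2.3°)) = 0.8211.
B: cos θ_z = cos(-36.9° − (19.6°)) = 0.5519.
Ratio A/B = 0.8211 / 0.5519 = 1.4878.

1.488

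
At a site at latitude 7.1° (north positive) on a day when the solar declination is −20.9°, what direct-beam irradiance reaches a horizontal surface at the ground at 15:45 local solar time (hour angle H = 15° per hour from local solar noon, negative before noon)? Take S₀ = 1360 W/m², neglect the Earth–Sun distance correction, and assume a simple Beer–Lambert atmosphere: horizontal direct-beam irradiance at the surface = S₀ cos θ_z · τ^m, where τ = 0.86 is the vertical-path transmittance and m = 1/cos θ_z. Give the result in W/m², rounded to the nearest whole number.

Hour angle H = 15° × (15.75 − 12) = 56.25°.
With φ = 7.1°, δ = -20.9°, H = 56.25°: sin φ sin δ = -0.0441, cos φ cos δ cos H = 0.5150, so cos θ_z = 0.4709.
Air mass m = 1/cos θ_z = 1/0.4709 = 2.124; τ^m = 0.86^2.124 = 0.7259.
Surface direct beam = 1360 × 0.4709 × 0.7259 = 464.88 W/m².

465 W/m²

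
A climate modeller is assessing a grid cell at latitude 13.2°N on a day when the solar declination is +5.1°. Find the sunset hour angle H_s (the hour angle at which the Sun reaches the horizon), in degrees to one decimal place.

91.2°

−tan φ tan δ = −(0.2345)(0.0892) = -0.0209; H_s = arccos(-0.0209) = 91.20°.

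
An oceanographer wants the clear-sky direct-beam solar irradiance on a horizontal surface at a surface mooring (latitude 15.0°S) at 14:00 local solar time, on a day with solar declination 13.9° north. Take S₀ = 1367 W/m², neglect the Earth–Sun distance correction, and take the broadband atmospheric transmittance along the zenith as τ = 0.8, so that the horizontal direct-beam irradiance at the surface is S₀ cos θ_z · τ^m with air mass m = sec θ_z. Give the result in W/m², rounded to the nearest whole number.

761 W/m²

Hour angle H = 15° × (14 − 12) = 30.00°.
With φ = -15.0°, δ = 13.9°, H = 30.00°: sin φ sin δ = -0.0622, cos φ cos δ cos H = 0.8120, so cos θ_z = 0.7498.
Air mass m = 1/cos θ_z = 1/0.7498 = 1.334; τ^m = 0.8^1.334 = 0.7425.
Surface direct beam = 1367 × 0.7498 × 0.7425 = 761.05 W/m².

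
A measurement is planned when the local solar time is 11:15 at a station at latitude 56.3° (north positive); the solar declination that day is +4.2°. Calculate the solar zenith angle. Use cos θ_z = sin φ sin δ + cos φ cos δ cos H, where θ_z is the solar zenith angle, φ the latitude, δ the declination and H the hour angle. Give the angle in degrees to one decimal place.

Hour angle H = 15° × (11.25 − 12) = -11.25°.
cos θ_z = sin φ sin δ + cos φ cos δ cos H = (0.8320)(0.0732) + (0.5548)(0.9973)(0.9808) = 0.6036.
θ_z = arccos(0.6036) = 52.87°.

52.9°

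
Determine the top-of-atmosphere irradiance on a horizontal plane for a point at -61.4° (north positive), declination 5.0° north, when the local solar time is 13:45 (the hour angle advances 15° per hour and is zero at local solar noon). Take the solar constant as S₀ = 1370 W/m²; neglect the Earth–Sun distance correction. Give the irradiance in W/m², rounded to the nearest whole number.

Hour angle H = 15° × (13.75 − 12) = 26.25°.
cos θ_z = sin φ sin δ + cos φ cos δ cos H = (-0.8780)(0.0872) + (0.4787)(0.9962)(0.8969) = 0.3512.
Top-of-atmosphere irradiance = S₀ cos θ_z = 1370 × 0.3512 = 481.14 W/m².

481 W/m²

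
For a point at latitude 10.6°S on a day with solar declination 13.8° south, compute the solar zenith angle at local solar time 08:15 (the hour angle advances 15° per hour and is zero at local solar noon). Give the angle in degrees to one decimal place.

Hour angle H = 15° × (8.25 − 12) = -56.25°.
cos θ_z = sin φ sin δ + cos φ cos δ cos H = (-0.1840)(-0.2385) + (0.9829)(0.9711)(0.5556) = 0.5742.
θ_z = arccos(0.5742) = 54.96°.

55.0°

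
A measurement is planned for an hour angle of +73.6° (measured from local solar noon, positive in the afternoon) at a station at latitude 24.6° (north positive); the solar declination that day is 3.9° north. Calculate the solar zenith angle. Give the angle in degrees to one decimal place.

73.5°

cos θ_z = sin φ sin δ + cos φ cos δ cos H = (0.4163)(0.0680) + (0.9092)(0.9977)(0.2823) = 0.2844.
θ_z = arccos(0.2844) = 73.48°.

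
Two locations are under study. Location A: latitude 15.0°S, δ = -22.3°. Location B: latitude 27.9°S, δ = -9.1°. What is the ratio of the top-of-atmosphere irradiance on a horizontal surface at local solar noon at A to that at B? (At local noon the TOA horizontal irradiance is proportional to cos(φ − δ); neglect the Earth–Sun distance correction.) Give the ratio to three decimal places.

1.048

A: cos θ_z = cos(-15.0° − (-22.3°)) = 0.9919.
B: cos θ_z = cos(-27.9° − (-9.1°)) = 0.9466.
Ratio A/B = 0.9919 / 0.9466 = 1.0479.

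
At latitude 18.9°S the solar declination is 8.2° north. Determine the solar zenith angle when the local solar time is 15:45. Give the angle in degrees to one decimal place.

Hour angle H = 15° × (15.75 − 12) = 56.25°.
With φ = -18.9°, δ = 8.2°, H = 56.25°: sin φ sin δ = -0.0462, cos φ cos δ cos H = 0.5202, so cos θ_z = 0.4740.
θ_z = arccos(0.4740) = 61.71°.

61.7°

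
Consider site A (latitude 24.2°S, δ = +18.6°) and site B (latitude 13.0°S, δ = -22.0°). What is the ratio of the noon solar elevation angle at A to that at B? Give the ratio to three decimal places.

A: 90° − |-24.2 − (18.6)| = 47.20°.
B: 90° − |-13.0 − (-22.0)| = 81.00°.
Ratio A/B = 47.2000 / 81.0000 = 0.5827.

0.583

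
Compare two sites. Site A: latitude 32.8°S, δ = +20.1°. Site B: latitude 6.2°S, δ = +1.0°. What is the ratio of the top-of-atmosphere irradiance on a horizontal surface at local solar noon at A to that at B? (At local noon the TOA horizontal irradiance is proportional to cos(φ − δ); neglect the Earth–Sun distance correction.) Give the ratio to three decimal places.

0.608

A: cos θ_z = cos(-32.8° − (20.1°)) = 0.6032.
B: cos θ_z = cos(-6.2° − (1.0°)) = 0.9921.
Ratio A/B = 0.6032 / 0.9921 = 0.6080.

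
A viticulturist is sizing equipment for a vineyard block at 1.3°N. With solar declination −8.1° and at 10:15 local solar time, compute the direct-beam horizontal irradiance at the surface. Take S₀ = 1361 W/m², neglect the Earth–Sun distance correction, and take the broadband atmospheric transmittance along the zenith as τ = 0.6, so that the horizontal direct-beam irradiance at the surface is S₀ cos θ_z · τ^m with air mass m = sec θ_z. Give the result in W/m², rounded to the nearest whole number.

Hour angle H = 15° × (10.25 − 12) = -26.25°.
cos θ_z = sin(1.3°) sin(-8.1°) + cos(1.3°) cos(-8.1°) cos(-26.25°) = -0.0032 + 0.8877 = 0.8845.
Air mass m = 1/cos θ_z = 1/0.8845 = 1.131; τ^m = 0.6^1.131 = 0.5612.
Surface direct beam = 1361 × 0.8845 × 0.5612 = 675.58 W/m².

676 W/m²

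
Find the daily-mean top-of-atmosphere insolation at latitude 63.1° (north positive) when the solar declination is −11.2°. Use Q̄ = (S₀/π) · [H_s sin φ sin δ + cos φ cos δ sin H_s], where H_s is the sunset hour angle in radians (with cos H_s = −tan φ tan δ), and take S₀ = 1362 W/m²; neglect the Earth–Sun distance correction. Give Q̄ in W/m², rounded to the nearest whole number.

cos H_s = −tan(63.1°) · tan(-11.2°) = 0.3903, so H_s = arccos(0.3903) = 67.03°. In radians, H_s = 1.1699.
H_s sin φ sin δ = 1.1699 × 0.8918 × -0.1942 = -0.2026.
cos φ cos δ sin H_s = 0.4524 × 0.9810 × 0.9207 = 0.4086.
Q̄ = (1362/π) × (-0.2026 + 0.4086) = 433.54 × 0.2060 = 89.31 W/m².

89 W/m²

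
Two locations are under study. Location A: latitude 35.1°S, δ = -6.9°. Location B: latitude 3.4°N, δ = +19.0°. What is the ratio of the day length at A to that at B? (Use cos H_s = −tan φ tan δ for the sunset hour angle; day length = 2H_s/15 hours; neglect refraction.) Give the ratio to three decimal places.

A: H_s = arccos(−tan -35.1° · tan -6.9°) = 94.88°, so 2H_s/15 = 12.6507 h.
B: H_s = arccos(−tan 3.4° · tan 19.0°) = 91.17°, so 2H_s/15 = 12.1560 h.
Ratio A/B = 12.6507 / 12.1560 = 1.0407.

1.041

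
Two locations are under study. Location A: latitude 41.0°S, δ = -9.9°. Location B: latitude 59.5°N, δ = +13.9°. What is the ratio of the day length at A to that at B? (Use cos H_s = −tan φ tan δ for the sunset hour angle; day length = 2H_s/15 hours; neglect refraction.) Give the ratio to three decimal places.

A: H_s = arccos(−tan -41.0° · tan -9.9°) = 98.73°, so 2H_s/15 = 13.1640 h.
B: H_s = arccos(−tan 59.5° · tan 13.9°) = 114.84°, so 2H_s/15 = 15.3120 h.
Ratio A/B = 13.1640 / 15.3120 = 0.8597.

0.860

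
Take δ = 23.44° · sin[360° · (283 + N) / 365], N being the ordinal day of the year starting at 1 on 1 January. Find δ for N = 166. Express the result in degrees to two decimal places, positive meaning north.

360 × (283 + 166) / 365 = 442.849°; sin(442.849°) = 0.9922.
δ = 23.44 × 0.9922 = 23.257° ≈ +23.26°.

+23.26°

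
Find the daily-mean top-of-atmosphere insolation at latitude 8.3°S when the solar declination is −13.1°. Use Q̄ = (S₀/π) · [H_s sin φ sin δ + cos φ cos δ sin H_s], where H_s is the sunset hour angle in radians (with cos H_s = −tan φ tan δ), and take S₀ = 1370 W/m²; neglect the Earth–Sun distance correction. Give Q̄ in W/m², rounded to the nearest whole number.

cos H_s = −tan(-8.3°) · tan(-13.1°) = -0.0339, so H_s = arccos(-0.0339) = 91.94°. In radians, H_s = 1.6047.
H_s sin φ sin δ = 1.6047 × -0.1444 × -0.2267 = 0.0525.
cos φ cos δ sin H_s = 0.9895 × 0.9740 × 0.9994 = 0.9632.
Q̄ = (1370/π) × (0.0525 + 0.9632) = 436.08 × 1.0157 = 442.93 W/m².

443 W/m²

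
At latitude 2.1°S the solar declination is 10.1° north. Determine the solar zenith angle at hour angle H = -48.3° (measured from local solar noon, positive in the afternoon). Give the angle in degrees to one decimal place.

49.6°

With φ = -2.1°, δ = 10.1°, H = -48.30°: sin φ sin δ = -0.0064, cos φ cos δ cos H = 0.6545, so cos θ_z = 0.6481.
θ_z = arccos(0.6481) = 49.60°.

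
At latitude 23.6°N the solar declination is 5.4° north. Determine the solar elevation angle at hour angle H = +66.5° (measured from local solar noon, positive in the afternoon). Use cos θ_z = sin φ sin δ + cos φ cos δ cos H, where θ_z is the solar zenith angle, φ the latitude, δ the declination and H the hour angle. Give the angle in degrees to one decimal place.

cos θ_z = sin(23.6°) sin(5.4°) + cos(23.6°) cos(5.4°) cos(66.50°) = 0.0377 + 0.3638 = 0.4015.
θ_z = arccos(0.4015) = 66.33°, so the elevation is 90° − 66.33° = 23.67°.

23.7°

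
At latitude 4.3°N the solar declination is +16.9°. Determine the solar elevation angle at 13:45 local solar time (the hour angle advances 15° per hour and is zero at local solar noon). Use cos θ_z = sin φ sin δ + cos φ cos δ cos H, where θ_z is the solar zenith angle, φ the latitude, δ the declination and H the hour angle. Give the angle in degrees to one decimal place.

61.3°

Hour angle H = 15° × (13.75 − 12) = 26.25°.
cos θ_z = sin(4.3°) sin(16.9°) + cos(4.3°) cos(16.9°) cos(26.25°) = 0.0218 + 0.8557 = 0.8775.
θ_z = arccos(0.8775) = 28.66°, so the elevation is 90° − 28.66° = 61.34°.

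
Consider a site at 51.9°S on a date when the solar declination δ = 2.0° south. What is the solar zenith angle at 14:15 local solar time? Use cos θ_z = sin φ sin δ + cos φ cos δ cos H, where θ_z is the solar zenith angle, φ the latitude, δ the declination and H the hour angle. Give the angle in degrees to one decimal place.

57.3°

Hour angle H = 15° × (14.25 − 12) = 33.75°.
cos θ_z = sin(-51.9°) sin(-2.0°) + cos(-51.9°) cos(-2.0°) cos(33.75°) = 0.0275 + 0.5127 = 0.5402.
θ_z = arccos(0.5402) = 57.30°.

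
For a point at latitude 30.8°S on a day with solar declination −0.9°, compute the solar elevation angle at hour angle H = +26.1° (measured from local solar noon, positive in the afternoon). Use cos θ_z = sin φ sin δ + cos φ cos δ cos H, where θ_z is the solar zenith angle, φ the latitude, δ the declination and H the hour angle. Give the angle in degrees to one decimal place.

cos θ_z = sin φ sin δ + cos φ cos δ cos H = (-0.5120)(-0.0157) + (0.8590)(0.9999)(0.8980) = 0.7793.
θ_z = arccos(0.7793) = 38.80°, so the elevation is 90° − 38.80° = 51.20°.

51.2°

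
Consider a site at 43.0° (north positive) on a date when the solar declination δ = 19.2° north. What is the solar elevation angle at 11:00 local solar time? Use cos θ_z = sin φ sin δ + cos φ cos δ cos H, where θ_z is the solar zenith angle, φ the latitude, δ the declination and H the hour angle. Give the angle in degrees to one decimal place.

63.1°

Hour angle H = 15° × (11 − 12) = -15.00°.
cos θ_z = sin φ sin δ + cos φ cos δ cos H = (0.6820)(0.3289) + (0.7314)(0.9444)(0.9659) = 0.8915.
θ_z = arccos(0.8915) = 26.94°, so the elevation is 90° − 26.94° = 63.06°.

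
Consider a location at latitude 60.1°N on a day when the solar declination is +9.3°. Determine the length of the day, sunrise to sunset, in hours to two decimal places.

14.21 hours

The sunset hour angle satisfies cos H_s = −tan φ tan δ = -0.2848, giving H_s = 106.55°.
Day length = 2 H_s / 15° h⁻¹ = 213.10° / 15 = 14.207 h.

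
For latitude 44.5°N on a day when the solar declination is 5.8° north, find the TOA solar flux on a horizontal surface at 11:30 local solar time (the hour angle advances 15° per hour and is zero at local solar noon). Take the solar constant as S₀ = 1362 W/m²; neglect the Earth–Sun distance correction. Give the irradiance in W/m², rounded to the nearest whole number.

1055 W/m²

Hour angle H = 15° × (11.5 − 12) = -7.50°.
cos θ_z = sin(44.5°) sin(5.8°) + cos(44.5°) cos(5.8°) cos(-7.50°) = 0.0708 + 0.7035 = 0.7743.
Top-of-atmosphere irradiance = S₀ cos θ_z = 1362 × 0.7743 = 1054.60 W/m².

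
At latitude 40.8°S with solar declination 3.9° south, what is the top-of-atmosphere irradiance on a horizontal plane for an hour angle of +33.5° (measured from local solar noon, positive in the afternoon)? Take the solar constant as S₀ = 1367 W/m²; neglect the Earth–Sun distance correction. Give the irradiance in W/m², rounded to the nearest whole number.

922 W/m²

cos θ_z = sin(-40.8°) sin(-3.9°) + cos(-40.8°) cos(-3.9°) cos(33.50°) = 0.0444 + 0.6298 = 0.6742.
Top-of-atmosphere irradiance = S₀ cos θ_z = 1367 × 0.6742 = 921.63 W/m².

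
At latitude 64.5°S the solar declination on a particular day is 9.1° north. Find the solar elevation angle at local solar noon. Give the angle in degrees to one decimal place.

At local solar noon the hour angle is zero, so the elevation is 90° − |φ − δ| = 90° − |-64.5° − (9.1°)| = 90° − 73.6° = 16.4°.

16.4°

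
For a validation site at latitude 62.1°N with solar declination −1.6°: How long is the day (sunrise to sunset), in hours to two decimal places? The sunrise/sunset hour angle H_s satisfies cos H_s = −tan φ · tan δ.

11.60 hours

−tan φ tan δ = −(1.8887)(-0.0279) = 0.0527; H_s = arccos(0.0527) = 86.98°.
Day length = 2 H_s / 15° h⁻¹ = 173.96° / 15 = 11.597 h.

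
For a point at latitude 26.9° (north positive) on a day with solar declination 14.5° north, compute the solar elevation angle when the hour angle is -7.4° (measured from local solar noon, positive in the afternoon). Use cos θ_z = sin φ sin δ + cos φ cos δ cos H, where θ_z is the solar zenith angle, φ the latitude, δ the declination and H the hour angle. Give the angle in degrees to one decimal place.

75.8°

With φ = 26.9°, δ = 14.5°, H = -7.40°: sin φ sin δ = 0.1133, cos φ cos δ cos H = 0.8562, so cos θ_z = 0.9695.
θ_z = arccos(0.9695) = 14.19°, so the elevation is 90° − 14.19° = 75.81°.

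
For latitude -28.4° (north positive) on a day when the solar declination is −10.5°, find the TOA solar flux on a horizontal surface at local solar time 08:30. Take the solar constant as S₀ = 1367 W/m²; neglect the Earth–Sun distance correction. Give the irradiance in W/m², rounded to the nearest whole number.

Hour angle H = 15° × (8.5 − 12) = -52.50°.
With φ = -28.4°, δ = -10.5°, H = -52.50°: sin φ sin δ = 0.0867, cos φ cos δ cos H = 0.5265, so cos θ_z = 0.6132.
Top-of-atmosphere irradiance = S₀ cos θ_z = 1367 × 0.6132 = 838.24 W/m².

838 W/m²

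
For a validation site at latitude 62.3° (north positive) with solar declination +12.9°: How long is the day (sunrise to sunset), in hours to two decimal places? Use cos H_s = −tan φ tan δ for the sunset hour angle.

15.45 hours

The sunset hour angle satisfies cos H_s = −tan φ tan δ = -0.4362, giving H_s = 115.86°.
Day length = 2 H_s / 15° h⁻¹ = 231.72° / 15 = 15.448 h.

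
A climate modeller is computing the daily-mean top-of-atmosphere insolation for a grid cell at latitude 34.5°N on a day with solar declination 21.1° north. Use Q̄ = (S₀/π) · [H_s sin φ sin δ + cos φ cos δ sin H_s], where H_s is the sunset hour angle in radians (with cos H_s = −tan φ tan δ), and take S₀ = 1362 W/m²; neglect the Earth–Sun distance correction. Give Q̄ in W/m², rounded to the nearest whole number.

The sunset hour angle satisfies cos H_s = −tan φ tan δ = -0.2652, giving H_s = 105.38°. In radians, H_s = 1.8392.
H_s sin φ sin δ = 1.8392 × 0.5664 × 0.3600 = 0.3750.
cos φ cos δ sin H_s = 0.8241 × 0.9330 × 0.9642 = 0.7414.
Q̄ = (1362/π) × (0.3750 + 0.7414) = 433.54 × 1.1164 = 484.00 W/m².

484 W/m²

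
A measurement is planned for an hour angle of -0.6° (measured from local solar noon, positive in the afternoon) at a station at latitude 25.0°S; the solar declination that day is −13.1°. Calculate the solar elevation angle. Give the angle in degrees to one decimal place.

78.1°

With φ = -25.0°, δ = -13.1°, H = -0.60°: sin φ sin δ = 0.0958, cos φ cos δ cos H = 0.8827, so cos θ_z = 0.9785.
θ_z = arccos(0.9785) = 11.90°, so the elevation is 90° − 11.90° = 78.10°.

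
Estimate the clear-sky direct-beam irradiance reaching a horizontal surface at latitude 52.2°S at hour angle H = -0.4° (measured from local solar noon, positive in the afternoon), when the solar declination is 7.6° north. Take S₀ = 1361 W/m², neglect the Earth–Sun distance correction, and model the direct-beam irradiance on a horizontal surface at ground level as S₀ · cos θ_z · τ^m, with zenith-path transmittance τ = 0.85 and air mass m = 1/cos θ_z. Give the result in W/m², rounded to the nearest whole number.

cos θ_z = sin(-52.2°) sin(7.6°) + cos(-52.2°) cos(7.6°) cos(-0.40°) = -0.1045 + 0.6075 = 0.5030.
Air mass m = 1/cos θ_z = 1/0.5030 = 1.988; τ^m = 0.85^1.988 = 0.7239.
Surface direct beam = 1361 × 0.5030 × 0.7239 = 495.57 W/m².

496 W/m²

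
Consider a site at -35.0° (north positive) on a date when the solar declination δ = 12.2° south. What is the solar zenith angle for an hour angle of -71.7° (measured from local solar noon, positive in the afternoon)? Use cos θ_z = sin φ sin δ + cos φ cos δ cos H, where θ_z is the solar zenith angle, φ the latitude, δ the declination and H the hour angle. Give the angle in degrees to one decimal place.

68.1°

With φ = -35.0°, δ = -12.2°, H = -71.70°: sin φ sin δ = 0.1212, cos φ cos δ cos H = 0.2514, so cos θ_z = 0.3726.
θ_z = arccos(0.3726) = 68.12°.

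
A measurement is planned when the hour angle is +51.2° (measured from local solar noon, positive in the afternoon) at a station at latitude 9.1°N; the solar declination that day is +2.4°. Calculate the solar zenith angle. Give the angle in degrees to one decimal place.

51.3°

cos θ_z = sin(9.1°) sin(2.4°) + cos(9.1°) cos(2.4°) cos(51.20°) = 0.0066 + 0.6182 = 0.6248.
θ_z = arccos(0.6248) = 51.33°.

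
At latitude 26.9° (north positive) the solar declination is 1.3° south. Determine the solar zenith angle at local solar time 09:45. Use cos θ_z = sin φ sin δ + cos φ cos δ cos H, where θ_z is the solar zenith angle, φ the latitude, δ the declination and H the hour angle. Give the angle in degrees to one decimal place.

Hour angle H = 15° × (9.75 − 12) = -33.75°.
With φ = 26.9°, δ = -1.3°, H = -33.75°: sin φ sin δ = -0.0103, cos φ cos δ cos H = 0.7413, so cos θ_z = 0.7310.
θ_z = arccos(0.7310) = 43.03°.

43.0°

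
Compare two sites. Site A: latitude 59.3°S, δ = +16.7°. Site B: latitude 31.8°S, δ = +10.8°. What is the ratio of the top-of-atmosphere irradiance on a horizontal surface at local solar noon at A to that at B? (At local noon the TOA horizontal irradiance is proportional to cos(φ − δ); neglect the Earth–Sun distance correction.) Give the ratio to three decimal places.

A: cos θ_z = cos(-59.3° − (16.7°)) = 0.2419.
B: cos θ_z = cos(-31.8° − (10.8°)) = 0.7361.
Ratio A/B = 0.2419 / 0.7361 = 0.3286.

0.329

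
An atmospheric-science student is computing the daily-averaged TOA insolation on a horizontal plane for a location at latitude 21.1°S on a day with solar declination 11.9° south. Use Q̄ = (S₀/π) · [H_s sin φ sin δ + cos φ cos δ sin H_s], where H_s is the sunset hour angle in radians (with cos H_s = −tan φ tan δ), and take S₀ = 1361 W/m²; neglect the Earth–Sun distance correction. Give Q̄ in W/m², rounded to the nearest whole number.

−tan φ tan δ = −(-0.3859)(-0.2107) = -0.0813; H_s = arccos(-0.0813) = 94.66°. In radians, H_s = 1.6521.
H_s sin φ sin δ = 1.6521 × -0.3600 × -0.2062 = 0.1226.
cos φ cos δ sin H_s = 0.9330 × 0.9785 × 0.9967 = 0.9099.
Q̄ = (1361/π) × (0.1226 + 0.9099) = 433.22 × 1.0325 = 447.30 W/m².

447 W/m²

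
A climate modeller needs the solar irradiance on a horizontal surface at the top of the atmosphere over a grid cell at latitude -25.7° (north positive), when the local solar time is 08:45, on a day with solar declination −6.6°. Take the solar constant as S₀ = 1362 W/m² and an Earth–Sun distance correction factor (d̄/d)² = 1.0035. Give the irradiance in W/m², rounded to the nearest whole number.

875 W/m²

Hour angle H = 15° × (8.75 − 12) = -48.75°.
cos θ_z = sin(-25.7°) sin(-6.6°) + cos(-25.7°) cos(-6.6°) cos(-48.75°) = 0.0498 + 0.5902 = 0.6400.
Top-of-atmosphere irradiance = S₀ (d̄/d)² cos θ_z = 1362 × 1.0035 × 0.6400 = 874.73 W/m².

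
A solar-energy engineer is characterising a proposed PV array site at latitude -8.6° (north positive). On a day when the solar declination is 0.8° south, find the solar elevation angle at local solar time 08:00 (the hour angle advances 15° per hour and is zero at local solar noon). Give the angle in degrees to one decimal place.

Hour angle H = 15° × (8 − 12) = -60.00°.
cos θ_z = sin(-8.6°) sin(-0.8°) + cos(-8.6°) cos(-0.8°) cos(-60.00°) = 0.0021 + 0.4943 = 0.4964.
θ_z = arccos(0.4964) = 60.24°, so the elevation is 90° − 60.24° = 29.76°.

29.8°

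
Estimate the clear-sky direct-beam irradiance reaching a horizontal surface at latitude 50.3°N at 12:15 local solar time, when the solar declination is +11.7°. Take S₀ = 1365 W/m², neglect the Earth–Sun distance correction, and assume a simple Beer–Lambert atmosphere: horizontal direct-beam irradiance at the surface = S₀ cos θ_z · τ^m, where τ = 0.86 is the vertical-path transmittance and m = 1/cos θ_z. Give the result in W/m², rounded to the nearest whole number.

878 W/m²

Hour angle H = 15° × (12.25 − 12) = 3.75°.
cos θ_z = sin φ sin δ + cos φ cos δ cos H = (0.7694)(0.2028) + (0.6388)(0.9792)(0.9979) = 0.7802.
Air mass m = 1/cos θ_z = 1/0.7802 = 1.282; τ^m = 0.86^1.282 = 0.8242.
Surface direct beam = 1365 × 0.7802 × 0.8242 = 877.75 W/m².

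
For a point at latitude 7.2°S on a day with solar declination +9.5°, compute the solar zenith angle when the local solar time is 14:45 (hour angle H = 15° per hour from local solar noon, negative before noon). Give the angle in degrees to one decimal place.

44.4°

Hour angle H = 15° × (14.75 − 12) = 41.25°.
With φ = -7.2°, δ = 9.5°, H = 41.25°: sin φ sin δ = -0.0207, cos φ cos δ cos H = 0.7357, so cos θ_z = 0.7150.
θ_z = arccos(0.7150) = 44.36°.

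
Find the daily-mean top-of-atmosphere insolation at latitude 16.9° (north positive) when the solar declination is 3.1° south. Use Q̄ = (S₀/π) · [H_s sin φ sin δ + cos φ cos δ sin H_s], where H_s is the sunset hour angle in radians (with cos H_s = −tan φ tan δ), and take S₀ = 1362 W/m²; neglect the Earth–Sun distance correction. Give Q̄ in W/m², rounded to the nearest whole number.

404 W/m²

cos H_s = −tan(16.9°) · tan(-3.1°) = 0.0165, so H_s = arccos(0.0165) = 89.05°. In radians, H_s = 1.5542.
H_s sin φ sin δ = 1.5542 × 0.2907 × -0.0541 = -0.0244.
cos φ cos δ sin H_s = 0.9568 × 0.9985 × 0.9999 = 0.9553.
Q̄ = (1362/π) × (-0.0244 + 0.9553) = 433.54 × 0.9309 = 403.58 W/m².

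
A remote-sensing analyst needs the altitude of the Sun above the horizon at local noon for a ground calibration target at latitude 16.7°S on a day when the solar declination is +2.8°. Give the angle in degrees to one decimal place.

70.5°

At local solar noon the hour angle is zero, so the elevation is 90° − |φ − δ| = 90° − |-16.7° − (2.8°)| = 90° − 19.5° = 70.5°.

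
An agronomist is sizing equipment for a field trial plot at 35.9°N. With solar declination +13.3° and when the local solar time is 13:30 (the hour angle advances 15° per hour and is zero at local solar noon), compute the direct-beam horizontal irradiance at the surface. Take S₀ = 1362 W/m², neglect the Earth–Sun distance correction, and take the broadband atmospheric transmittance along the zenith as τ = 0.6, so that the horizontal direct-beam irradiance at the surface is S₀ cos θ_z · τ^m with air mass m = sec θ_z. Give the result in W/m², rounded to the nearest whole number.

Hour angle H = 15° × (13.5 − 12) = 22.50°.
cos θ_z = sin(35.9°) sin(13.3°) + cos(35.9°) cos(13.3°) cos(22.50°) = 0.1349 + 0.7283 = 0.8632.
Air mass m = 1/cos θ_z = 1/0.8632 = 1.158; τ^m = 0.6^1.158 = 0.5535.
Surface direct beam = 1362 × 0.8632 × 0.5535 = 650.74 W/m².

651 W/m²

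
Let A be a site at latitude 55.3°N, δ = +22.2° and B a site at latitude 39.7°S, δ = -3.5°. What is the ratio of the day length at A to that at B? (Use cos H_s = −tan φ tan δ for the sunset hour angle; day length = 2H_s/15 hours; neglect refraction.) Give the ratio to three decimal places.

1.357

A: H_s = arccos(−tan 55.3° · tan 22.2°) = 126.11°, so 2H_s/15 = 16.8147 h.
B: H_s = arccos(−tan -39.7° · tan -3.5°) = 92.91°, so 2H_s/15 = 12.3880 h.
Ratio A/B = 16.8147 / 12.3880 = 1.3573.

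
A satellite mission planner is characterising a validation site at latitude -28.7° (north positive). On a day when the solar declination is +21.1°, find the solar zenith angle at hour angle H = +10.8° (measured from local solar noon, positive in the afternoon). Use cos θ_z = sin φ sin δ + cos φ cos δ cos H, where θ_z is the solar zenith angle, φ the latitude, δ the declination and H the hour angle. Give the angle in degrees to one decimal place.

50.9°

With φ = -28.7°, δ = 21.1°, H = 10.80°: sin φ sin δ = -0.1729, cos φ cos δ cos H = 0.8038, so cos θ_z = 0.6309.
θ_z = arccos(0.6309) = 50.88°.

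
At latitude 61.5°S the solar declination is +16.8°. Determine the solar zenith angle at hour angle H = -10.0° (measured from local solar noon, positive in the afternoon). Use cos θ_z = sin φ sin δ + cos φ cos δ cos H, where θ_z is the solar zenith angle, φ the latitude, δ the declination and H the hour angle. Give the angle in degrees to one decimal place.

cos θ_z = sin(-61.5°) sin(16.8°) + cos(-61.5°) cos(16.8°) cos(-10.00°) = -0.2540 + 0.4499 = 0.1959.
θ_z = arccos(0.1959) = 78.70°.

78.7°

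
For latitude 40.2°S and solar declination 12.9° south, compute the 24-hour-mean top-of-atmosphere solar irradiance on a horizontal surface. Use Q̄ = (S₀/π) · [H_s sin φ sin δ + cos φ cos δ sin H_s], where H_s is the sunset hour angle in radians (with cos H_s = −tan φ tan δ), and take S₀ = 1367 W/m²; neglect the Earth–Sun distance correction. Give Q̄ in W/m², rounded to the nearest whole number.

−tan φ tan δ = −(-0.8451)(-0.2290) = -0.1935; H_s = arccos(-0.1935) = 101.16°. In radians, H_s = 1.7656.
H_s sin φ sin δ = 1.7656 × -0.6455 × -0.2233 = 0.2545.
cos φ cos δ sin H_s = 0.7638 × 0.9748 × 0.9811 = 0.7305.
Q̄ = (1367/π) × (0.2545 + 0.7305) = 435.13 × 0.9850 = 428.60 W/m².

429 W/m²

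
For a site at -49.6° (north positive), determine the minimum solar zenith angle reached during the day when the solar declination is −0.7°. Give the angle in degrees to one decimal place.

48.9°

At local solar noon the hour angle is zero, so the zenith angle is |φ − δ| = |-49.6° − (-0.7°)| = 48.9°.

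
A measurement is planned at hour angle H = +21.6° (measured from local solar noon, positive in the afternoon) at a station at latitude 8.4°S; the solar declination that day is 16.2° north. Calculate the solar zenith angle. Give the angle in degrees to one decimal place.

32.6°

cos θ_z = sin(-8.4°) sin(16.2°) + cos(-8.4°) cos(16.2°) cos(21.60°) = -0.0408 + 0.8833 = 0.8425.
θ_z = arccos(0.8425) = 32.59°.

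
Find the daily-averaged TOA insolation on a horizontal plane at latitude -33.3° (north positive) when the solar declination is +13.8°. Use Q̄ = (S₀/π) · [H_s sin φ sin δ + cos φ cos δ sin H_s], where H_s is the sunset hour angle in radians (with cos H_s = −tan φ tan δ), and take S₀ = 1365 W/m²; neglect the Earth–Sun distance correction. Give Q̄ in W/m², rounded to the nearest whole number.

The sunset hour angle satisfies cos H_s = −tan φ tan δ = 0.1613, giving H_s = 80.72°. In radians, H_s = 1.4088.
H_s sin φ sin δ = 1.4088 × -0.5490 × 0.2385 = -0.1845.
cos φ cos δ sin H_s = 0.8358 × 0.9711 × 0.9869 = 0.8010.
Q̄ = (1365/π) × (-0.1845 + 0.8010) = 434.49 × 0.6165 = 267.86 W/m².

268 W/m²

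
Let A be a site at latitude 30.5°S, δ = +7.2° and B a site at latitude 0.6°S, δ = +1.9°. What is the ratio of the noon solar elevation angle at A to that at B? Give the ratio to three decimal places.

0.598

A: 90° − |-30.5 − (7.2)| = 52.30°.
B: 90° − |-0.6 − (1.9)| = 87.50°.
Ratio A/B = 52.3000 / 87.5000 = 0.5977.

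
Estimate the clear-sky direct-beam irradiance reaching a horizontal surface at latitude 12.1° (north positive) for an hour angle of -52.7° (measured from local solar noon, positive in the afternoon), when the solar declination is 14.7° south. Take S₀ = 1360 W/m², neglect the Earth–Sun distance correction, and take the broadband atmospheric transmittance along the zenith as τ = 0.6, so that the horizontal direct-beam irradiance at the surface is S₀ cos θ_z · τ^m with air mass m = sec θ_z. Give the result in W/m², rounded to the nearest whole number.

265 W/m²

cos θ_z = sin(12.1°) sin(-14.7°) + cos(12.1°) cos(-14.7°) cos(-52.70°) = -0.0532 + 0.5731 = 0.5199.
Air mass m = 1/cos θ_z = 1/0.5199 = 1.923; τ^m = 0.6^1.923 = 0.3744.
Surface direct beam = 1360 × 0.5199 × 0.3744 = 264.72 W/m².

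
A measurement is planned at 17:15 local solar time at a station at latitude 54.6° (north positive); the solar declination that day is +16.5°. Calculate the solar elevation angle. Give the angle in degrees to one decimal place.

19.9°

Hour angle H = 15° × (17.25 − 12) = 78.75°.
cos θ_z = sin φ sin δ + cos φ cos δ cos H = (0.8151)(0.2840) + (0.5793)(0.9588)(0.1951) = 0.3399.
θ_z = arccos(0.3399) = 70.13°, so the elevation is 90° − 70.13° = 19.87°.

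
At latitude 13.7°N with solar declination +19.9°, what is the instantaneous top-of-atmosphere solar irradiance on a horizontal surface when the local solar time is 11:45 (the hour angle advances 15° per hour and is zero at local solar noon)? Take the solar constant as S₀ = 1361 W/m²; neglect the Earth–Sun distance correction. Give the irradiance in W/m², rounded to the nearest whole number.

Hour angle H = 15° × (11.75 − 12) = -3.75°.
cos θ_z = sin φ sin δ + cos φ cos δ cos H = (0.2368)(0.3404) + (0.9715)(0.9403)(0.9979) = 0.9922.
Top-of-atmosphere irradiance = S₀ cos θ_z = 1361 × 0.9922 = 1350.38 W/m².

1350 W/m²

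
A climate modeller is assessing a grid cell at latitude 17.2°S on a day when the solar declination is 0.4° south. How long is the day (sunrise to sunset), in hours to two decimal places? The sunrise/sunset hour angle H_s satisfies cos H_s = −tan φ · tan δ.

12.02 hours

The sunset hour angle satisfies cos H_s = −tan φ tan δ = -0.0022, giving H_s = 90.13°.
Day length = 2 H_s / 15° h⁻¹ = 180.26° / 15 = 12.017 h.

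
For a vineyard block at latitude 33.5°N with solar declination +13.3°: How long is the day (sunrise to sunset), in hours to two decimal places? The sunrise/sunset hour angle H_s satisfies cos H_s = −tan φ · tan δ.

13.20 hours

The sunset hour angle satisfies cos H_s = −tan φ tan δ = -0.1565, giving H_s = 99.00°.
Day length = 2 H_s / 15° h⁻¹ = 198.00° / 15 = 13.200 h.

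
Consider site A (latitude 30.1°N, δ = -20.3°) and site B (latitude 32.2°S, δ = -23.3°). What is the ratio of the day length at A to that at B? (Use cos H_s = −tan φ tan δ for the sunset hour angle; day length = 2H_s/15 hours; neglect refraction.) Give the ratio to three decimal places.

0.734

A: H_s = arccos(−tan 30.1° · tan -20.3°) = 77.62°, so 2H_s/15 = 10.3493 h.
B: H_s = arccos(−tan -32.2° · tan -23.3°) = 105.74°, so 2H_s/15 = 14.0987 h.
Ratio A/B = 10.3493 / 14.0987 = 0.7341.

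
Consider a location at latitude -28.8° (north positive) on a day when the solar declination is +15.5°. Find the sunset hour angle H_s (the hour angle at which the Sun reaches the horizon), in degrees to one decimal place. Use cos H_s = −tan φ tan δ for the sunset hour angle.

81.2°

−tan φ tan δ = −(-0.5498)(0.2773) = 0.1525; H_s = arccos(0.1525) = 81.23°.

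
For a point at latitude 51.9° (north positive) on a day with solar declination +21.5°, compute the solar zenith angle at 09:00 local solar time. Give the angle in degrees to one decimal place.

46.0°

Hour angle H = 15° × (9 − 12) = -45.00°.
cos θ_z = sin(51.9°) sin(21.5°) + cos(51.9°) cos(21.5°) cos(-45.00°) = 0.2884 + 0.4060 = 0.6944.
θ_z = arccos(0.6944) = 46.02°.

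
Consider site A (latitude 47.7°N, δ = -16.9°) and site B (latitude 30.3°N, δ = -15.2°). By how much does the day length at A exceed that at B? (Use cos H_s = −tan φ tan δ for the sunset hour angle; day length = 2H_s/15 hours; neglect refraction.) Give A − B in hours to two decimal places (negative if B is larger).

A: H_s = arccos(−tan 47.7° · tan -16.9°) = 70.49°, so 2H_s/15 = 9.3987 h.
B: H_s = arccos(−tan 30.3° · tan -15.2°) = 80.86°, so 2H_s/15 = 10.7813 h.
A − B = 9.3987 − 10.7813 = -1.3826 h.

-1.38 h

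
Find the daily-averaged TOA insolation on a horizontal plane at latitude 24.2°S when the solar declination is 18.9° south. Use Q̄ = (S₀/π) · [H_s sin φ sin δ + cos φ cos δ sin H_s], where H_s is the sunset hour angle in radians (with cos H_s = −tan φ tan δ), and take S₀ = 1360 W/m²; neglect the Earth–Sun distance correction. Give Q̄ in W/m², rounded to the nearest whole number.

468 W/m²

cos H_s = −tan(-24.2°) · tan(-18.9°) = -0.1539, so H_s = arccos(-0.1539) = 98.85°. In radians, H_s = 1.7253.
H_s sin φ sin δ = 1.7253 × -0.4099 × -0.3239 = 0.2291.
cos φ cos δ sin H_s = 0.9121 × 0.9461 × 0.9881 = 0.8527.
Q̄ = (1360/π) × (0.2291 + 0.8527) = 432.90 × 1.0818 = 468.31 W/m².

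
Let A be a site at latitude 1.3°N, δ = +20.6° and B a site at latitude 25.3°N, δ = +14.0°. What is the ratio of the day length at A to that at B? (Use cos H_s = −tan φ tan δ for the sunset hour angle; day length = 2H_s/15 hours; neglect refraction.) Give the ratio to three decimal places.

0.935

A: H_s = arccos(−tan 1.3° · tan 20.6°) = 90.49°, so 2H_s/15 = 12.0653 h.
B: H_s = arccos(−tan 25.3° · tan 14.0°) = 96.77°, so 2H_s/15 = 12.9027 h.
Ratio A/B = 12.0653 / 12.9027 = 0.9351.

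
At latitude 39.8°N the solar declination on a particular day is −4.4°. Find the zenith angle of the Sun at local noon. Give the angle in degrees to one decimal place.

44.2°

At local solar noon the hour angle is zero, so the zenith angle is |φ − δ| = |39.8° − (-4.4°)| = 44.2°.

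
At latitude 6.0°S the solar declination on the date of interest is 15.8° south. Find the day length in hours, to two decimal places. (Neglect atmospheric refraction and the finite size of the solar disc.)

12.23 hours

−tan φ tan δ = −(-0.1051)(-0.2830) = -0.0297; H_s = arccos(-0.0297) = 91.70°.
Day length = 2 H_s / 15° h⁻¹ = 183.40° / 15 = 12.227 h.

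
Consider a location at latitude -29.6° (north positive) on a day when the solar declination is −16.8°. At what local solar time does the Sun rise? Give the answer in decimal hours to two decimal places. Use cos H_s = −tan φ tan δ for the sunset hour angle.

−tan φ tan δ = −(-0.5681)(-0.3019) = -0.1715; H_s = arccos(-0.1715) = 99.88°.
Sunrise is at 12 − H_s/15 = 12 − 6.659 = 5.341 h local solar time.

5.34 h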